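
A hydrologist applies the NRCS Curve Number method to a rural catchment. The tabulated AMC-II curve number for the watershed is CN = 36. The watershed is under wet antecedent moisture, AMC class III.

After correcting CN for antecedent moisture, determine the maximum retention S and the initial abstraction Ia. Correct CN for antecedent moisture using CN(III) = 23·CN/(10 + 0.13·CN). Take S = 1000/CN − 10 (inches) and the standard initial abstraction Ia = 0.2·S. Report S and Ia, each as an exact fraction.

CN(III) from CN(II)=36: (23·36)/(10 + 0.13·36) = 20700/367 ≈ 56.403
Max retention: S = 1000/(20700/367) − 10 = 1600/207 in (≈ 7.729 in)
Initial abstraction Ia = S/5 = (1600/207)/5 = 320/207 ≈ 1.546 in

S = 1600/207 in ≈ 7.729 in; Ia = 320/207 in ≈ 1.546 in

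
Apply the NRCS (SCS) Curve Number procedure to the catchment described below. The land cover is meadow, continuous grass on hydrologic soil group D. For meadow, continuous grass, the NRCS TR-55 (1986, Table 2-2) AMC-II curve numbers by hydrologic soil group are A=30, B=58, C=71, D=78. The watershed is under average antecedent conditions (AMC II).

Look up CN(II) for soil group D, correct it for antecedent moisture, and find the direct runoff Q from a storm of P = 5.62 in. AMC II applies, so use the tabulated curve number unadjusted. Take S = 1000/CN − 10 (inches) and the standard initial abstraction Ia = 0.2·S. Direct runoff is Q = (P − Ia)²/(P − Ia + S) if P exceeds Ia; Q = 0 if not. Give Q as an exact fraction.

NRCS table: meadow, continuous grass, soil group D → CN(II) = 78
AMC II — tabulated CN = 78 applies directly.
Max retention: S = 1000/78 − 10 = 110/39 in (≈ 2.821 in)
Initial abstraction Ia = S/5 = (110/39)/5 = 22/39 ≈ 0.564 in
Excess rainfall: 5.620 − 0.564 = 5.056 in; P > Ia so Q > 0
Q: (9859/1950)² ÷ (15359/1950) = 97199881/29950050 in (≈ 3.245 in)

Q = 97199881/29950050 in ≈ 3.245 in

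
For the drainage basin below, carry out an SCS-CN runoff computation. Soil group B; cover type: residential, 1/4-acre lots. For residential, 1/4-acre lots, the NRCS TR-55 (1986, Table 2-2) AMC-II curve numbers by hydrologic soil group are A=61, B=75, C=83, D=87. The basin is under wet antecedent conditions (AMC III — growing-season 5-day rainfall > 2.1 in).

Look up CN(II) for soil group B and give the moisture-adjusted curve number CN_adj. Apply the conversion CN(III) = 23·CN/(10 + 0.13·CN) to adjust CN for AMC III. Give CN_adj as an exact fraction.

NRCS table: residential, 1/4-acre lots, soil group B → CN(II) = 75
CN(III) from CN(II)=75: (23·75)/(10 + 0.13·75) = 6900/79 ≈ 87.342

CN_adj = 6900/79 ≈ 87.342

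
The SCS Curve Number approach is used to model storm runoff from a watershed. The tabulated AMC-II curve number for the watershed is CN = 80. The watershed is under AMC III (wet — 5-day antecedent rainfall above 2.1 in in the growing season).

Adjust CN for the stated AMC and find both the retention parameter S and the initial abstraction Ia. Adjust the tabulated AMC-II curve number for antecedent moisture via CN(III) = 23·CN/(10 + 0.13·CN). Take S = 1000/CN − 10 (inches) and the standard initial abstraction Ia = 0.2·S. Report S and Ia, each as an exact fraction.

S = 25/23 in ≈ 1.087 in; Ia = 5/23 in ≈ 0.217 in

CN(III) from CN(II)=80: (23·80)/(10 + 0.13·80) = 4600/51 ≈ 90.196
S = 1000/(4600/51) − 10 = 25/23 in ≈ 1.087 in
Initial abstraction Ia = S/5 = (25/23)/5 = 5/23 ≈ 0.217 in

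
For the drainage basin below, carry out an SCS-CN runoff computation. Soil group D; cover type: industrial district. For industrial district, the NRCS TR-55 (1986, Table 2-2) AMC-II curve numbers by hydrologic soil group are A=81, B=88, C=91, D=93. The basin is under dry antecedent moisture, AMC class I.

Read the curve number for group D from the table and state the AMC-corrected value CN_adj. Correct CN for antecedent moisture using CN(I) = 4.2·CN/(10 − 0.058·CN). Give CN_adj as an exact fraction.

CN_adj = 27900/329 ≈ 84.802

NRCS table: industrial district, soil group D → CN(II) = 93
Adjust CN=93 to AMC I: 4.2·93/(10 − 0.058·93) → (1953/5) ÷ (2303/500) = 27900/329 ≈ 84.802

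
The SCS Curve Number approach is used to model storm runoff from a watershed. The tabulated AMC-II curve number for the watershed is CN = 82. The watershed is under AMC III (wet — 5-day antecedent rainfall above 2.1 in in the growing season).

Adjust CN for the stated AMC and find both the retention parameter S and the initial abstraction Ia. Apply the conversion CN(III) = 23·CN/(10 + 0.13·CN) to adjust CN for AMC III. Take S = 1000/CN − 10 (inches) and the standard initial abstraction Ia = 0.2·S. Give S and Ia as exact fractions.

S = 900/943 in ≈ 0.954 in; Ia = 180/943 in ≈ 0.191 in

Wet (AMC III): CN(III) = 23·82/(10 + 0.13·82) = 1886/(1033/50) = 94300/1033 ≈ 91.288
S = 1000/(94300/1033) − 10 = 900/943 in ≈ 0.954 in
Ia = 0.2S: 0.2·0.954 = 0.191 in (exactly 180/943)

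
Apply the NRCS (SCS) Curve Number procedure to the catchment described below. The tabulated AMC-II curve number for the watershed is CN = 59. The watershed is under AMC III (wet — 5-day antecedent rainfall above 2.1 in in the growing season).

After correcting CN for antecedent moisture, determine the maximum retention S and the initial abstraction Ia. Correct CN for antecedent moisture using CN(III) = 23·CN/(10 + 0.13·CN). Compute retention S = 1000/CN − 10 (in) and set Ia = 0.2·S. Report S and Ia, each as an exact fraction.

S = 4100/1357 in ≈ 3.021 in; Ia = 820/1357 in ≈ 0.604 in

Adjust CN=59 to AMC III: 23·59/(10 + 0.13·59) → 1357 ÷ (1767/100) = 135700/1767 ≈ 76.797
Retention S: 1000/CN − 10 with CN=76.797 → S = 4100/1357 ≈ 3.021 in
Initial abstraction Ia = S/5 = (4100/1357)/5 = 820/1357 ≈ 0.604 in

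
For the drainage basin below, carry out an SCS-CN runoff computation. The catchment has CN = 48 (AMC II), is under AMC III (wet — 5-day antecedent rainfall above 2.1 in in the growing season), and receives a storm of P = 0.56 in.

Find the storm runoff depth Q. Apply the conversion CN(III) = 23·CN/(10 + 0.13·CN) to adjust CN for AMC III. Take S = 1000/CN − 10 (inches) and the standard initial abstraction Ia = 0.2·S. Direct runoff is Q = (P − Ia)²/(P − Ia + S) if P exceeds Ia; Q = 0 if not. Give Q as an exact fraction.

Q = 0 in ≈ 0.000 in

Wet (AMC III): CN(III) = 23·48/(10 + 0.13·48) = 1104/(406/25) = 13800/203 ≈ 67.980
Retention S: 1000/CN − 10 with CN=67.980 → S = 325/69 ≈ 4.710 in
Ia = 0.2S: 0.2·4.710 = 0.942 in (exactly 65/69)
P = 0.560 ≤ Ia = 0.942 in: entire storm abstracted, Q = 0.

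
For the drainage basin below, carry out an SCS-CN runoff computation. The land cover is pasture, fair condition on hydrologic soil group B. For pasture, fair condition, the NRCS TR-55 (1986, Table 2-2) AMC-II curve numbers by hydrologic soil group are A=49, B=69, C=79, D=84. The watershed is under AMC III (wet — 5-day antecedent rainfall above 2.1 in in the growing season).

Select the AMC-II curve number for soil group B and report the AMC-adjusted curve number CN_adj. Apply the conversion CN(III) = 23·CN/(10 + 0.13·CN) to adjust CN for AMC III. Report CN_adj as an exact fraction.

CN_adj = 158700/1897 ≈ 83.658

NRCS table: pasture, fair condition, soil group B → CN(II) = 69
CN(III) from CN(II)=69: (23·69)/(10 + 0.13·69) = 158700/1897 ≈ 83.658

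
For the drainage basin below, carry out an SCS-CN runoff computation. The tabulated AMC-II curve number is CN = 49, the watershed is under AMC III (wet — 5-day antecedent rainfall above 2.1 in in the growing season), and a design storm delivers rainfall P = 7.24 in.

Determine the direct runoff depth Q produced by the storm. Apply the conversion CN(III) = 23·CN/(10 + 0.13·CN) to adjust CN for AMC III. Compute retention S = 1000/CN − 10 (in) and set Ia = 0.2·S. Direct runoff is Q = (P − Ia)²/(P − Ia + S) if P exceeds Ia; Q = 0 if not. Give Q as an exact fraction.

Q = 31857609169/8621183725 in ≈ 3.695 in

CN(III) from CN(II)=49: (23·49)/(10 + 0.13·49) = 112700/1637 ≈ 68.845
Retention S: 1000/CN − 10 with CN=68.845 → S = 5100/1127 ≈ 4.525 in
Initial abstraction Ia = S/5 = (5100/1127)/5 = 1020/1127 ≈ 0.905 in
Since P=7.240 > Ia=0.905: effective rainfall P−Ia = 178487/28175 in
Runoff Q = (P−Ia)²/(P−Ia+S) = (6.335)²/(6.335+4.525) = 31857609169/8621183725 ≈ 3.695 in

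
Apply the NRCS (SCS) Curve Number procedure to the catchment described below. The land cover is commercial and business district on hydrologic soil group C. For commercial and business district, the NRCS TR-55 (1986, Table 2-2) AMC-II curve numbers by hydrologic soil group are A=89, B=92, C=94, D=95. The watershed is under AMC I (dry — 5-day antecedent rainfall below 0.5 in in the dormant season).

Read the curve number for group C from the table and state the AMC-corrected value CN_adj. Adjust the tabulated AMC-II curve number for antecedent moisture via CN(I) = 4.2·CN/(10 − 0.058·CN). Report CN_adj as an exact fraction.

NRCS table: commercial and business district, soil group C → CN(II) = 94
Dry (AMC I): CN(I) = 4.2·94/(10 − 0.058·94) = (1974/5)/(1137/250) = 32900/379 ≈ 86.807

CN_adj = 32900/379 ≈ 86.807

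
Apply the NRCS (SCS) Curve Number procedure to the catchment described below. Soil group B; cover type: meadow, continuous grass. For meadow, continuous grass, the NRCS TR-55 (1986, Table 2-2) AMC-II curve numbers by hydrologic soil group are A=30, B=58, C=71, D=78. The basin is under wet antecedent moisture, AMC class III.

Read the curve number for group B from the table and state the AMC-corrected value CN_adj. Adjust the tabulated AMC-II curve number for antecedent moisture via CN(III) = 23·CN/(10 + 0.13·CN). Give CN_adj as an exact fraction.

CN_adj = 66700/877 ≈ 76.055

NRCS table: meadow, continuous grass, soil group B → CN(II) = 58
Wet (AMC III): CN(III) = 23·58/(10 + 0.13·58) = 1334/(877/50) = 66700/877 ≈ 76.055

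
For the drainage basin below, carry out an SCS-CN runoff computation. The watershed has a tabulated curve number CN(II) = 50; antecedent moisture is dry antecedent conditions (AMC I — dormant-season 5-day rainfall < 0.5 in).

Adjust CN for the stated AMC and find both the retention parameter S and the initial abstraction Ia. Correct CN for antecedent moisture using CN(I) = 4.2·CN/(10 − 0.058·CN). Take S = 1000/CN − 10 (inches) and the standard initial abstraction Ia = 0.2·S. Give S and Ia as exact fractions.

Dry (AMC I): CN(I) = 4.2·50/(10 − 0.058·50) = 210/(71/10) = 2100/71 ≈ 29.577
S = 1000/(2100/71) − 10 = 500/21 in ≈ 23.810 in
Ia = 0.2S: 0.2·23.810 = 4.762 in (exactly 100/21)

S = 500/21 in ≈ 23.810 in; Ia = 100/21 in ≈ 4.762 in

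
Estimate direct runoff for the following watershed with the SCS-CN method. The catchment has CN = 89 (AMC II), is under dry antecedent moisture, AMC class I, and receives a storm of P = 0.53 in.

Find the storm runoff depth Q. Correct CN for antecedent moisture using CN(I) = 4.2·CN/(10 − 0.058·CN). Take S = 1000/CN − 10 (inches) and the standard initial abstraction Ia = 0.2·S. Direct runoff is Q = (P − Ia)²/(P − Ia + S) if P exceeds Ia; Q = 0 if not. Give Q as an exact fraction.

CN(I) from CN(II)=89: (4.2·89)/(10 − 0.058·89) = 186900/2419 ≈ 77.263
S = 1000/(186900/2419) − 10 = 5500/1869 in ≈ 2.943 in
Ia = 0.2S: 0.2·2.943 = 0.589 in (exactly 1100/1869)
P = 0.530 ≤ Ia = 0.589 in: entire storm abstracted, Q = 0.

Q = 0 in ≈ 0.000 in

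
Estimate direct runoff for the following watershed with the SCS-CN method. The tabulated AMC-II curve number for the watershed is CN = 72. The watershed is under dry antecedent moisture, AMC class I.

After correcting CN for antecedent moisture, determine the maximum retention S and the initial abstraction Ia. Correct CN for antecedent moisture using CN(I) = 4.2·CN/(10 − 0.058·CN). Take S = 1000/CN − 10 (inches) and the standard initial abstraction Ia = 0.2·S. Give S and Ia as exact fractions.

CN(I) from CN(II)=72: (4.2·72)/(10 − 0.058·72) = 675/13 ≈ 51.923
Retention S: 1000/CN − 10 with CN=51.923 → S = 250/27 ≈ 9.259 in
Ia = 0.2·(250/27) = 50/27 in ≈ 1.852 in

S = 250/27 in ≈ 9.259 in; Ia = 50/27 in ≈ 1.852 in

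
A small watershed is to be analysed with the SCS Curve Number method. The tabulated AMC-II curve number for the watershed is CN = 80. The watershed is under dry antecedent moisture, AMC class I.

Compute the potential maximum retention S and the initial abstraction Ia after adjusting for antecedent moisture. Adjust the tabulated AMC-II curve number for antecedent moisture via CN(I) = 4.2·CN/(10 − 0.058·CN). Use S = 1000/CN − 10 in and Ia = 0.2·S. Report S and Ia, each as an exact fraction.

S = 125/21 in ≈ 5.952 in; Ia = 25/21 in ≈ 1.190 in

Dry (AMC I): CN(I) = 4.2·80/(10 − 0.058·80) = 336/(134/25) = 4200/67 ≈ 62.687
Max retention: S = 1000/(4200/67) − 10 = 125/21 in (≈ 5.952 in)
Ia = 0.2S: 0.2·5.952 = 1.190 in (exactly 25/21)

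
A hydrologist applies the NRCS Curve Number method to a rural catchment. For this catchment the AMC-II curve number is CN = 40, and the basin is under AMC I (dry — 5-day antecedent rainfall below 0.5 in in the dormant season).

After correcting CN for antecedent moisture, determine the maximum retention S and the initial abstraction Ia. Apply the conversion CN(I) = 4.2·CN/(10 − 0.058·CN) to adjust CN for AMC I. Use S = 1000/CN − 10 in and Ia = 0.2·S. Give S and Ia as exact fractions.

S = 250/7 in ≈ 35.714 in; Ia = 50/7 in ≈ 7.143 in

Adjust CN=40 to AMC I: 4.2·40/(10 − 0.058·40) → 168 ÷ (192/25) = 175/8 ≈ 21.875
S = 1000/(175/8) − 10 = 250/7 in ≈ 35.714 in
Initial abstraction Ia = S/5 = (250/7)/5 = 50/7 ≈ 7.143 in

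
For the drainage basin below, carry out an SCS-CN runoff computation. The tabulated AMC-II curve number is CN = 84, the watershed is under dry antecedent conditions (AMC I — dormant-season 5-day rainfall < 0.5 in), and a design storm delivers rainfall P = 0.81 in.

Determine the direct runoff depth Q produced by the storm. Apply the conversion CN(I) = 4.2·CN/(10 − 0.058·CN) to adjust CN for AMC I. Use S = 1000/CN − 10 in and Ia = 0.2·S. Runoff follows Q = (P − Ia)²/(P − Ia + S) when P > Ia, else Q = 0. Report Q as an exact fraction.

Q = 0 in ≈ 0.000 in

Dry (AMC I): CN(I) = 4.2·84/(10 − 0.058·84) = (1764/5)/(641/125) = 44100/641 ≈ 68.799
S = 1000/(44100/641) − 10 = 2000/441 in ≈ 4.535 in
Ia = 0.2·(2000/441) = 400/441 in ≈ 0.907 in
P = 0.810 ≤ Ia = 0.907 in: entire storm abstracted, Q = 0.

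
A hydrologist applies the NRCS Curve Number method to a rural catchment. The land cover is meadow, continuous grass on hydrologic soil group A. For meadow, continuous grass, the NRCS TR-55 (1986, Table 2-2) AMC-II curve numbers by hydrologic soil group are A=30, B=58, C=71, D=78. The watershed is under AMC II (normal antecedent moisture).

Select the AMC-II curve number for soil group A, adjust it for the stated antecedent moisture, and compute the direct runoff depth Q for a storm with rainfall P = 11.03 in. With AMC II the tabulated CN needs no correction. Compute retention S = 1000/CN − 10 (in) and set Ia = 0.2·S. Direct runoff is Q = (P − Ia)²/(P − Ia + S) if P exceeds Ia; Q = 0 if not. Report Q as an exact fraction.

Q = 3644281/2672700 in ≈ 1.364 in

NRCS table: meadow, continuous grass, soil group A → CN(II) = 30
Average conditions: CN = 30 (no AMC adjustment).
Max retention: S = 1000/30 − 10 = 70/3 in (≈ 23.333 in)
Ia = 0.2·(70/3) = 14/3 in ≈ 4.667 in
Since P=11.030 > Ia=4.667: effective rainfall P−Ia = 1909/300 in
Q: (1909/300)² ÷ (8909/300) = 3644281/2672700 in (≈ 1.364 in)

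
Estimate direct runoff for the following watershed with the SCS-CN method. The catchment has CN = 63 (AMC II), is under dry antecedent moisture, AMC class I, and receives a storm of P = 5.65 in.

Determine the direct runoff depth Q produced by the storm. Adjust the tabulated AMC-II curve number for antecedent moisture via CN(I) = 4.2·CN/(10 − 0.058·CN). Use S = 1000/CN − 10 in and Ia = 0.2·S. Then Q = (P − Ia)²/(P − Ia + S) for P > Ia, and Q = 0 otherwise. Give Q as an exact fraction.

Dry (AMC I): CN(I) = 4.2·63/(10 − 0.058·63) = (1323/5)/(3173/500) = 132300/3173 ≈ 41.696
S = 1000/(132300/3173) − 10 = 18500/1323 in ≈ 13.983 in
Ia = 0.2·(18500/1323) = 3700/1323 in ≈ 2.797 in
Excess rainfall: 5.650 − 2.797 = 2.853 in; P > Ia so Q > 0
Q: (75499/26460)² ÷ (445499/26460) = 5700099001/11787903540 in (≈ 0.484 in)

Q = 5700099001/11787903540 in ≈ 0.484 in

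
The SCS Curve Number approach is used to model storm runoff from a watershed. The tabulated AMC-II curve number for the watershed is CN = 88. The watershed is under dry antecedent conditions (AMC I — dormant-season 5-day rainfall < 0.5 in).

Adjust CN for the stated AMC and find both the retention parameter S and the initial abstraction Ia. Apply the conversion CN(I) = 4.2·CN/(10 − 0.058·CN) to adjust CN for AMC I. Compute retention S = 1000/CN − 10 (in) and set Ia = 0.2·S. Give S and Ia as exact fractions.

Adjust CN=88 to AMC I: 4.2·88/(10 − 0.058·88) → (1848/5) ÷ (612/125) = 3850/51 ≈ 75.490
S = 1000/(3850/51) − 10 = 250/77 in ≈ 3.247 in
Ia = 0.2S: 0.2·3.247 = 0.649 in (exactly 50/77)

S = 250/77 in ≈ 3.247 in; Ia = 50/77 in ≈ 0.649 in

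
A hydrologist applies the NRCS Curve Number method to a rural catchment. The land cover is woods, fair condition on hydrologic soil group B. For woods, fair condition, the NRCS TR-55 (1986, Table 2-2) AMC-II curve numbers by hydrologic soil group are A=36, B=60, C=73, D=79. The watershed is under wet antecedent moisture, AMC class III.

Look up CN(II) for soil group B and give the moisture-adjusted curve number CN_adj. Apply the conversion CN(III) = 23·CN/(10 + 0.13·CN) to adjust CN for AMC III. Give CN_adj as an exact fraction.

CN_adj = 6900/89 ≈ 77.528

NRCS table: woods, fair condition, soil group B → CN(II) = 60
Adjust CN=60 to AMC III: 23·60/(10 + 0.13·60) → 1380 ÷ (89/5) = 6900/89 ≈ 77.528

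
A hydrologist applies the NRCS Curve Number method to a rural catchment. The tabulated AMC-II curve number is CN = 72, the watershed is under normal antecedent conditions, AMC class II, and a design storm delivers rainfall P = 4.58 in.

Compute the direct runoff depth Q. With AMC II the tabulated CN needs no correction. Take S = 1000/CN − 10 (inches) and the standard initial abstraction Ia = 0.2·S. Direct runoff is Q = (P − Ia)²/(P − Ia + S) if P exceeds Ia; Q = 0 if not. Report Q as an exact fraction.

Q = 2927521/1557450 in ≈ 1.880 in

Average conditions: CN = 72 (no AMC adjustment).
Max retention: S = 1000/72 − 10 = 35/9 in (≈ 3.889 in)
Ia = 0.2·(35/9) = 7/9 in ≈ 0.778 in
Since P=4.580 > Ia=0.778: effective rainfall P−Ia = 1711/450 in
Runoff Q = (P−Ia)²/(P−Ia+S) = (3.802)²/(3.802+3.889) = 2927521/1557450 ≈ 1.880 in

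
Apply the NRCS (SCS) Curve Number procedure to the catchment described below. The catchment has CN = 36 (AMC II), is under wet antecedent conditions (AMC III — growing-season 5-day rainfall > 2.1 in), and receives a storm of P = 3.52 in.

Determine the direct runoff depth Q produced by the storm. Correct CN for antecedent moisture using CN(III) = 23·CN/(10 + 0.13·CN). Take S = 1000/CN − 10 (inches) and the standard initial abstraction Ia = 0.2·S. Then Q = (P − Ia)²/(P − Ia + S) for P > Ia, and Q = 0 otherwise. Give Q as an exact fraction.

Q = 13045832/32483475 in ≈ 0.402 in

Wet (AMC III): CN(III) = 23·36/(10 + 0.13·36) = 828/(367/25) = 20700/367 ≈ 56.403
S = 1000/(20700/367) − 10 = 1600/207 in ≈ 7.729 in
Initial abstraction Ia = S/5 = (1600/207)/5 = 320/207 ≈ 1.546 in
Since P=3.520 > Ia=1.546: effective rainfall P−Ia = 10216/5175 in
Q = (10216/5175)²/((10216/5175) + 1600/207) = (104366656/26780625)/(50216/5175) = 13045832/32483475 in ≈ 0.402 in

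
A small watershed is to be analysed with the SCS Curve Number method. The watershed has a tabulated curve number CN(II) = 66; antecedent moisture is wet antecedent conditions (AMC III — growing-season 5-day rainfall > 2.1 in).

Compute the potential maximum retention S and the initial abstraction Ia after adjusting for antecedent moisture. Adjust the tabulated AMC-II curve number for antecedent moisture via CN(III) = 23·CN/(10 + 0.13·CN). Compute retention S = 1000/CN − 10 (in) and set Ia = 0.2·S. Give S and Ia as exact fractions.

S = 1700/759 in ≈ 2.240 in; Ia = 340/759 in ≈ 0.448 in

Wet (AMC III): CN(III) = 23·66/(10 + 0.13·66) = 1518/(929/50) = 75900/929 ≈ 81.701
Max retention: S = 1000/(75900/929) − 10 = 1700/759 in (≈ 2.240 in)
Ia = 0.2·(1700/759) = 340/759 in ≈ 0.448 in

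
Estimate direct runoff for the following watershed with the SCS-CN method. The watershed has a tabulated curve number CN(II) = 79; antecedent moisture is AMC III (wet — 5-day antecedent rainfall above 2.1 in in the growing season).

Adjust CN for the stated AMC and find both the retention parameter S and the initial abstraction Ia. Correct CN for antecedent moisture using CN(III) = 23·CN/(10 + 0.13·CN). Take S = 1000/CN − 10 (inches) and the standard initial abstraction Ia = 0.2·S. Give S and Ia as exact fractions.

S = 2100/1817 in ≈ 1.156 in; Ia = 420/1817 in ≈ 0.231 in

CN(III) from CN(II)=79: (23·79)/(10 + 0.13·79) = 181700/2027 ≈ 89.640
Retention S: 1000/CN − 10 with CN=89.640 → S = 2100/1817 ≈ 1.156 in
Ia = 0.2·(2100/1817) = 420/1817 in ≈ 0.231 in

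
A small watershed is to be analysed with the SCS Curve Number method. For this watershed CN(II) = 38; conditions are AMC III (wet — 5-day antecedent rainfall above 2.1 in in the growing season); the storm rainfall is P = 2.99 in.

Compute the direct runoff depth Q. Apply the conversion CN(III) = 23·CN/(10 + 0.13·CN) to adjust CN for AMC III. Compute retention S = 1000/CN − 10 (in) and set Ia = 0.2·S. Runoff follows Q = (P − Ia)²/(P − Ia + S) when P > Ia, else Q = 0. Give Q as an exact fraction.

Q = 4714607569/16547573100 in ≈ 0.285 in

CN(III) from CN(II)=38: (23·38)/(10 + 0.13·38) = 43700/747 ≈ 58.501
Retention S: 1000/CN − 10 with CN=58.501 → S = 3100/437 ≈ 7.094 in
Ia = 0.2·(3100/437) = 620/437 in ≈ 1.419 in
P − Ia = 2.990 − 1.419 = 68663/43700 ≈ 1.571 in (> 0, runoff occurs)
Q = (68663/43700)²/((68663/43700) + 3100/437) = (4714607569/1909690000)/(378663/43700) = 4714607569/16547573100 in ≈ 0.285 in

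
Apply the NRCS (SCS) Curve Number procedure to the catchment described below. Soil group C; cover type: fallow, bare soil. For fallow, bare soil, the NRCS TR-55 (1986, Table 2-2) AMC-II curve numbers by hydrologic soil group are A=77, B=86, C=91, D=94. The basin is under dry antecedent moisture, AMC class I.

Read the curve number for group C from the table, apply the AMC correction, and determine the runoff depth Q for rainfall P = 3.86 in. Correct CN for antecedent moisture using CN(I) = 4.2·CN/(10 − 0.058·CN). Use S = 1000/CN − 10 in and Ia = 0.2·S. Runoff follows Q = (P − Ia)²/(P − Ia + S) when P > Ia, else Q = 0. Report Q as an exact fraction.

NRCS table: fallow, bare soil, soil group C → CN(II) = 91
CN(I) from CN(II)=91: (4.2·91)/(10 − 0.058·91) = 63700/787 ≈ 80.940
S = 1000/(63700/787) − 10 = 1500/637 in ≈ 2.355 in
Initial abstraction Ia = S/5 = (1500/637)/5 = 300/637 ≈ 0.471 in
Excess rainfall: 3.860 − 0.471 = 3.389 in; P > Ia so Q > 0
Q: (107941/31850)² ÷ (182941/31850) = 11651259481/5826670850 in (≈ 2.000 in)

Q = 11651259481/5826670850 in ≈ 2.000 in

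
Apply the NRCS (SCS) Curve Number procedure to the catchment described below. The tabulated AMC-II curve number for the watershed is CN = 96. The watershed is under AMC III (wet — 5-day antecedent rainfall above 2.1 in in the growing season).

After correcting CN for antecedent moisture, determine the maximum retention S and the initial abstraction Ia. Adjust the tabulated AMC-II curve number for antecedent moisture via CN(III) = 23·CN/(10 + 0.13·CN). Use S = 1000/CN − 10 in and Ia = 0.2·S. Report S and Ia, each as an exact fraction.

Wet (AMC III): CN(III) = 23·96/(10 + 0.13·96) = 2208/(562/25) = 27600/281 ≈ 98.221
Retention S: 1000/CN − 10 with CN=98.221 → S = 25/138 ≈ 0.181 in
Ia = 0.2·(25/138) = 5/138 in ≈ 0.036 in

S = 25/138 in ≈ 0.181 in; Ia = 5/138 in ≈ 0.036 in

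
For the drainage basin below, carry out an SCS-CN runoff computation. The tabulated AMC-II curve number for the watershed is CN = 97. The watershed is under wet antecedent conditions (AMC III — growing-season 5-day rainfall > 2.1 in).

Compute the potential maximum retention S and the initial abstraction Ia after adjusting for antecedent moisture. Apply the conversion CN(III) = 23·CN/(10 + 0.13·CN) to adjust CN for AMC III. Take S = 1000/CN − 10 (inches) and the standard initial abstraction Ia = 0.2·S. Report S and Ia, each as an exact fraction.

Adjust CN=97 to AMC III: 23·97/(10 + 0.13·97) → 2231 ÷ (2261/100) = 223100/2261 ≈ 98.673
Max retention: S = 1000/(223100/2261) − 10 = 300/2231 in (≈ 0.134 in)
Ia = 0.2S: 0.2·0.134 = 0.027 in (exactly 60/2231)

S = 300/2231 in ≈ 0.134 in; Ia = 60/2231 in ≈ 0.027 in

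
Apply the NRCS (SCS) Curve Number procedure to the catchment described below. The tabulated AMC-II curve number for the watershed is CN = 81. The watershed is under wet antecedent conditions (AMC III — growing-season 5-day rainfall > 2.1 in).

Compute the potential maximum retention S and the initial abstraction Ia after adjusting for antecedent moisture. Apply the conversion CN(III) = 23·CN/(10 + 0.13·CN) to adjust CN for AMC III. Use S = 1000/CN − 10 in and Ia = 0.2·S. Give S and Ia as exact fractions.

S = 1900/1863 in ≈ 1.020 in; Ia = 380/1863 in ≈ 0.204 in

CN(III) from CN(II)=81: (23·81)/(10 + 0.13·81) = 186300/2053 ≈ 90.745
Retention S: 1000/CN − 10 with CN=90.745 → S = 1900/1863 ≈ 1.020 in
Ia = 0.2·(1900/1863) = 380/1863 in ≈ 0.204 in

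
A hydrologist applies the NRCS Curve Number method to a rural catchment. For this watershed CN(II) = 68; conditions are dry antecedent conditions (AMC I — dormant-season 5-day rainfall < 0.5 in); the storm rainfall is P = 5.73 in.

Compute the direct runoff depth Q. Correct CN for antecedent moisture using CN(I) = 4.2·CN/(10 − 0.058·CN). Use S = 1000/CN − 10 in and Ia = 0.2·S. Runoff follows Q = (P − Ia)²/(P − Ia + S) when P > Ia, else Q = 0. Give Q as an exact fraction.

Adjust CN=68 to AMC I: 4.2·68/(10 − 0.058·68) → (1428/5) ÷ (757/125) = 35700/757 ≈ 47.160
Retention S: 1000/CN − 10 with CN=47.160 → S = 4000/357 ≈ 11.204 in
Ia = 0.2S: 0.2·11.204 = 2.241 in (exactly 800/357)
Since P=5.730 > Ia=2.241: effective rainfall P−Ia = 124561/35700 in
Q: (124561/35700)² ÷ (524561/35700) = 15515442721/18726827700 in (≈ 0.829 in)

Q = 15515442721/18726827700 in ≈ 0.829 in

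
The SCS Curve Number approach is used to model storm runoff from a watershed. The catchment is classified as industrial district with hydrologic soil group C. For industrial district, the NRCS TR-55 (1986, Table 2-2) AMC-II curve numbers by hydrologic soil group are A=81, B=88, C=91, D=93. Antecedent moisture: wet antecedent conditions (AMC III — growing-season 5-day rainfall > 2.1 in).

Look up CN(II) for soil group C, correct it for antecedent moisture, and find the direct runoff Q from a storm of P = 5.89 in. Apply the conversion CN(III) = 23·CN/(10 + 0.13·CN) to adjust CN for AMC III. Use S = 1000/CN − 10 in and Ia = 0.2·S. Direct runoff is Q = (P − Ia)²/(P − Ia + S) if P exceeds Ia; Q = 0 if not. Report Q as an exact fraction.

Q = 1475683159729/273089826100 in ≈ 5.404 in

NRCS table: industrial district, soil group C → CN(II) = 91
CN(III) from CN(II)=91: (23·91)/(10 + 0.13·91) = 209300/2183 ≈ 95.877
Retention S: 1000/CN − 10 with CN=95.877 → S = 900/2093 ≈ 0.430 in
Initial abstraction Ia = S/5 = (900/2093)/5 = 180/2093 ≈ 0.086 in
P − Ia = 5.890 − 0.086 = 1214777/209300 ≈ 5.804 in (> 0, runoff occurs)
Runoff Q = (P−Ia)²/(P−Ia+S) = (5.804)²/(5.804+0.430) = 1475683159729/273089826100 ≈ 5.404 in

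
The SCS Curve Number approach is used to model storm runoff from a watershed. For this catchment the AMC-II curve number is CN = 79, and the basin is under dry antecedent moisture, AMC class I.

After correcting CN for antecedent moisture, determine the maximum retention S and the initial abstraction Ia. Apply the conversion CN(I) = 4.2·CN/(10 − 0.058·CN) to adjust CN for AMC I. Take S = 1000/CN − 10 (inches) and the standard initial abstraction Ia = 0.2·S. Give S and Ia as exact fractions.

Dry (AMC I): CN(I) = 4.2·79/(10 − 0.058·79) = (1659/5)/(2709/500) = 7900/129 ≈ 61.240
Max retention: S = 1000/(7900/129) − 10 = 500/79 in (≈ 6.329 in)
Ia = 0.2S: 0.2·6.329 = 1.266 in (exactly 100/79)

S = 500/79 in ≈ 6.329 in; Ia = 100/79 in ≈ 1.266 in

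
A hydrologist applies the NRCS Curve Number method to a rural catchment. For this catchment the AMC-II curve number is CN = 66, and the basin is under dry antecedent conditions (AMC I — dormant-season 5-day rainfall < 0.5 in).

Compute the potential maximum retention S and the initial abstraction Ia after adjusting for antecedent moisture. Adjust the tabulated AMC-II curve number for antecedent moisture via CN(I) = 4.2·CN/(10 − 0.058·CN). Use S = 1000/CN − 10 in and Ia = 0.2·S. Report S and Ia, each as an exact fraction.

Adjust CN=66 to AMC I: 4.2·66/(10 − 0.058·66) → (1386/5) ÷ (1543/250) = 69300/1543 ≈ 44.913
Max retention: S = 1000/(69300/1543) − 10 = 8500/693 in (≈ 12.266 in)
Ia = 0.2·(8500/693) = 1700/693 in ≈ 2.453 in

S = 8500/693 in ≈ 12.266 in; Ia = 1700/693 in ≈ 2.453 in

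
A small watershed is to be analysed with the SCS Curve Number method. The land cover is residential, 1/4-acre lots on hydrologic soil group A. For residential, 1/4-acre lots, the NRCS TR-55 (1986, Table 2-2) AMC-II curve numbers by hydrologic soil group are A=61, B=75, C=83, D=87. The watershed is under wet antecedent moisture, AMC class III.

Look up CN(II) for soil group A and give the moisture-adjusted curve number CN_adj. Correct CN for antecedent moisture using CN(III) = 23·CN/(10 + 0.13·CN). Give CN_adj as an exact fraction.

CN_adj = 140300/1793 ≈ 78.249

NRCS table: residential, 1/4-acre lots, soil group A → CN(II) = 61
Wet (AMC III): CN(III) = 23·61/(10 + 0.13·61) = 1403/(1793/100) = 140300/1793 ≈ 78.249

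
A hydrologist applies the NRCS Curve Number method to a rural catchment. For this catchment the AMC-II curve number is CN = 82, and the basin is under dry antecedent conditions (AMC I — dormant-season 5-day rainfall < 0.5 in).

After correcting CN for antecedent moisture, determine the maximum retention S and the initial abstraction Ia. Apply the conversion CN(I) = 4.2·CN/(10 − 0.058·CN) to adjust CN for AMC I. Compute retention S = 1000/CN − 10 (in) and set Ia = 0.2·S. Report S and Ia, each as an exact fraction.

S = 1500/287 in ≈ 5.226 in; Ia = 300/287 in ≈ 1.045 in

Adjust CN=82 to AMC I: 4.2·82/(10 − 0.058·82) → (1722/5) ÷ (1311/250) = 28700/437 ≈ 65.675
Retention S: 1000/CN − 10 with CN=65.675 → S = 1500/287 ≈ 5.226 in
Ia = 0.2S: 0.2·5.226 = 1.045 in (exactly 300/287)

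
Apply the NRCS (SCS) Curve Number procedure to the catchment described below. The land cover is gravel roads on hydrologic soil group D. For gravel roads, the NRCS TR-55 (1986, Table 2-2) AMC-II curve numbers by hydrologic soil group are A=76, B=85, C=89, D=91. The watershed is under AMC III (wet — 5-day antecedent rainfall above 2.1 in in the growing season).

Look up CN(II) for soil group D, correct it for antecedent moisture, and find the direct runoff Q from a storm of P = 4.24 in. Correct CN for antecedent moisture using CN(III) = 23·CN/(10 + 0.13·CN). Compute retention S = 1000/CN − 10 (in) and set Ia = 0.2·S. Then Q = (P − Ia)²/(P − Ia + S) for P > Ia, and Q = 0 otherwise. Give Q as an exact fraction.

Q = 23622250082/6275284925 in ≈ 3.764 in

NRCS table: gravel roads, soil group D → CN(II) = 91
Wet (AMC III): CN(III) = 23·91/(10 + 0.13·91) = 2093/(2183/100) = 209300/2183 ≈ 95.877
S = 1000/(209300/2183) − 10 = 900/2093 in ≈ 0.430 in
Ia = 0.2S: 0.2·0.430 = 0.086 in (exactly 180/2093)
Excess rainfall: 4.240 − 0.086 = 4.154 in; P > Ia so Q > 0
Runoff Q = (P−Ia)²/(P−Ia+S) = (4.154)²/(4.154+0.430) = 23622250082/6275284925 ≈ 3.764 in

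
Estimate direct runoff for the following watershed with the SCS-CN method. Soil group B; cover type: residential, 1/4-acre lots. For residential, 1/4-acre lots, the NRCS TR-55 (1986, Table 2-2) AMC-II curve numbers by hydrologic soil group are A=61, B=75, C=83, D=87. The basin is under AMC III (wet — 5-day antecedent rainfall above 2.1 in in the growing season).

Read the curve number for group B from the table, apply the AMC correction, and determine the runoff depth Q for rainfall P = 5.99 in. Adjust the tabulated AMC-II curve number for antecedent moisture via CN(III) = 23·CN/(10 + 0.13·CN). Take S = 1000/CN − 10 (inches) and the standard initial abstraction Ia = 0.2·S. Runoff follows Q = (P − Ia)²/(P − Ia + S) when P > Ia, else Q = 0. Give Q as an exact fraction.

Q = 1546927561/340383900 in ≈ 4.545 in

NRCS table: residential, 1/4-acre lots, soil group B → CN(II) = 75
CN(III) from CN(II)=75: (23·75)/(10 + 0.13·75) = 6900/79 ≈ 87.342
Retention S: 1000/CN − 10 with CN=87.342 → S = 100/69 ≈ 1.449 in
Ia = 0.2S: 0.2·1.449 = 0.290 in (exactly 20/69)
Excess rainfall: 5.990 − 0.290 = 5.700 in; P > Ia so Q > 0
Q = (39331/6900)²/((39331/6900) + 100/69) = (1546927561/47610000)/(49331/6900) = 1546927561/340383900 in ≈ 4.545 in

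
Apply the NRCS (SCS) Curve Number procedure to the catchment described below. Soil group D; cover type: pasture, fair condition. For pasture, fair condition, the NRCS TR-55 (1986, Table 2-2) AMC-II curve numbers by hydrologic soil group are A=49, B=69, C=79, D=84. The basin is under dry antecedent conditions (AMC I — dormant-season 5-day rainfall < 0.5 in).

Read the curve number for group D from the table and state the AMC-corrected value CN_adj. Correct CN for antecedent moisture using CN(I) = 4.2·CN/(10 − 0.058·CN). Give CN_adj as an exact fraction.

CN_adj = 44100/641 ≈ 68.799

NRCS table: pasture, fair condition, soil group D → CN(II) = 84
Dry (AMC I): CN(I) = 4.2·84/(10 − 0.058·84) = (1764/5)/(641/125) = 44100/641 ≈ 68.799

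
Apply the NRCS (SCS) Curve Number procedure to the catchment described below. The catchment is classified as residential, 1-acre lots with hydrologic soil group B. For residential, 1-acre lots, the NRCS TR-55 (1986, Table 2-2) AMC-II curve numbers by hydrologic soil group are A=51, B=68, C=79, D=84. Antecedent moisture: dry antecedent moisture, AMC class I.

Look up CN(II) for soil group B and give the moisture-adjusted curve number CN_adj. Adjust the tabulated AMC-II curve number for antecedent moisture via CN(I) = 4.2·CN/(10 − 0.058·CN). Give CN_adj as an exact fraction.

NRCS table: residential, 1-acre lots, soil group B → CN(II) = 68
CN(I) from CN(II)=68: (4.2·68)/(10 − 0.058·68) = 35700/757 ≈ 47.160

CN_adj = 35700/757 ≈ 47.160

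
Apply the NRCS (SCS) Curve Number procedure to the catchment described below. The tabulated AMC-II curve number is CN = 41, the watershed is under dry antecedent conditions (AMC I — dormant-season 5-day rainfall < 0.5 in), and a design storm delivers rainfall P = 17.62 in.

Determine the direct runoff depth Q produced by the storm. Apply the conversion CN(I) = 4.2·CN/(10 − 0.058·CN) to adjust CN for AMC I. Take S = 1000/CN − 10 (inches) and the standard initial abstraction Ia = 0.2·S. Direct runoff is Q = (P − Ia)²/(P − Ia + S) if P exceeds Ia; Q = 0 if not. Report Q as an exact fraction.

Q = 214870258681/83454190050 in ≈ 2.575 in

Dry (AMC I): CN(I) = 4.2·41/(10 − 0.058·41) = (861/5)/(3811/500) = 86100/3811 ≈ 22.592
Retention S: 1000/CN − 10 with CN=22.592 → S = 29500/861 ≈ 34.262 in
Ia = 0.2S: 0.2·34.262 = 6.852 in (exactly 5900/861)
Since P=17.620 > Ia=6.852: effective rainfall P−Ia = 463541/43050 in
Q: (463541/43050)² ÷ (1938541/43050) = 214870258681/83454190050 in (≈ 2.575 in)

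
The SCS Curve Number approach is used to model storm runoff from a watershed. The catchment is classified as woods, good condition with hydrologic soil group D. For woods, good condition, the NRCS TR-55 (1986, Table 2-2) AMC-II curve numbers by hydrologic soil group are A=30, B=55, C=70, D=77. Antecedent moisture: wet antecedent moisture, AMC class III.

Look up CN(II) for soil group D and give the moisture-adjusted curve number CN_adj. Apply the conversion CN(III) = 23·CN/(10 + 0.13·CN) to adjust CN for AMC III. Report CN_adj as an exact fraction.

NRCS table: woods, good condition, soil group D → CN(II) = 77
CN(III) from CN(II)=77: (23·77)/(10 + 0.13·77) = 7700/87 ≈ 88.506

CN_adj = 7700/87 ≈ 88.506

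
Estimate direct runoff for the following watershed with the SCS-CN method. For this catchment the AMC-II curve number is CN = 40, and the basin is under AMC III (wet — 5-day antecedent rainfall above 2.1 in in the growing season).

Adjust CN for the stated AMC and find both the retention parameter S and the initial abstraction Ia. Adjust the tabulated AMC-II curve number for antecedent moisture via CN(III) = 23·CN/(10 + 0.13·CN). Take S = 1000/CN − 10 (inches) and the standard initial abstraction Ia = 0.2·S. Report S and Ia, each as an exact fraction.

Adjust CN=40 to AMC III: 23·40/(10 + 0.13·40) → 920 ÷ (76/5) = 1150/19 ≈ 60.526
Retention S: 1000/CN − 10 with CN=60.526 → S = 150/23 ≈ 6.522 in
Ia = 0.2·(150/23) = 30/23 in ≈ 1.304 in

S = 150/23 in ≈ 6.522 in; Ia = 30/23 in ≈ 1.304 in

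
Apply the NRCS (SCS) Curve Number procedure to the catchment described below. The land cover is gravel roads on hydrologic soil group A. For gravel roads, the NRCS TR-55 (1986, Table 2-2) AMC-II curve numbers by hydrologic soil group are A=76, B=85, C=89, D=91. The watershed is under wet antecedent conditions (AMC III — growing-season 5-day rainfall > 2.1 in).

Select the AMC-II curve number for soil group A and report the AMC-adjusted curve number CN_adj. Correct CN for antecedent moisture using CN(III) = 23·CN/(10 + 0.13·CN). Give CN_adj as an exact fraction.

NRCS table: gravel roads, soil group A → CN(II) = 76
Adjust CN=76 to AMC III: 23·76/(10 + 0.13·76) → 1748 ÷ (497/25) = 43700/497 ≈ 87.928

CN_adj = 43700/497 ≈ 87.928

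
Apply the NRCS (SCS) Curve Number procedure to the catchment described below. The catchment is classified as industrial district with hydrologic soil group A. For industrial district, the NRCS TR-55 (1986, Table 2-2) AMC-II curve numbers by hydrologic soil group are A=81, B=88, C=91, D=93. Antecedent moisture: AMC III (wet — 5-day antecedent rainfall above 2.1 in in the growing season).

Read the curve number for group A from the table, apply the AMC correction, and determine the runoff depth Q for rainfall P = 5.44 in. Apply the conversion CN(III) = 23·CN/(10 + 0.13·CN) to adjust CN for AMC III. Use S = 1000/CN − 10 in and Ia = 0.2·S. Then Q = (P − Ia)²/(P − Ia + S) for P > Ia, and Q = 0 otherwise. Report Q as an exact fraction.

Q = 7433950178/1696308075 in ≈ 4.382 in

NRCS table: industrial district, soil group A → CN(II) = 81
CN(III) from CN(II)=81: (23·81)/(10 + 0.13·81) = 186300/2053 ≈ 90.745
Retention S: 1000/CN − 10 with CN=90.745 → S = 1900/1863 ≈ 1.020 in
Ia = 0.2S: 0.2·1.020 = 0.204 in (exactly 380/1863)
Excess rainfall: 5.440 − 0.204 = 5.236 in; P > Ia so Q > 0
Q: (243868/46575)² ÷ (291368/46575) = 7433950178/1696308075 in (≈ 4.382 in)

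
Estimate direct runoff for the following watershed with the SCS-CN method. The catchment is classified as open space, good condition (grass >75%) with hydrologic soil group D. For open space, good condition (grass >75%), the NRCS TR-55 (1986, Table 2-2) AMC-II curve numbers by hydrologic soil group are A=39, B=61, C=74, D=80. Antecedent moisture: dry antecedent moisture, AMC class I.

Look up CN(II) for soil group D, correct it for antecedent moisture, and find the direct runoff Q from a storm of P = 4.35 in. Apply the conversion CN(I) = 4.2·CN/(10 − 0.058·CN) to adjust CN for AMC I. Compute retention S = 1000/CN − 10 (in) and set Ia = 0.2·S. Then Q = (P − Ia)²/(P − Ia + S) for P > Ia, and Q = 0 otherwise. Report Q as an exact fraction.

Q = 1760929/1607340 in ≈ 1.096 in

NRCS table: open space, good condition (grass >75%), soil group D → CN(II) = 80
CN(I) from CN(II)=80: (4.2·80)/(10 − 0.058·80) = 4200/67 ≈ 62.687
Retention S: 1000/CN − 10 with CN=62.687 → S = 125/21 ≈ 5.952 in
Ia = 0.2·(125/21) = 25/21 in ≈ 1.190 in
P − Ia = 4.350 − 1.190 = 1327/420 ≈ 3.160 in (> 0, runoff occurs)
Runoff Q = (P−Ia)²/(P−Ia+S) = (3.160)²/(3.160+5.952) = 1760929/1607340 ≈ 1.096 in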